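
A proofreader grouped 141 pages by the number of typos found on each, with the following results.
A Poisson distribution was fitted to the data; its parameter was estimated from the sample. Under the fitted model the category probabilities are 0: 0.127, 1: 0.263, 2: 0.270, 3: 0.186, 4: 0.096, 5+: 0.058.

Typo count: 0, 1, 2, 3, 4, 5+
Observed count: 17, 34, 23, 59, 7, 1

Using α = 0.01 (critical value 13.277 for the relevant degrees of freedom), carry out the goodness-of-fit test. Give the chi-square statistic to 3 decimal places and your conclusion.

56.681; reject

Expected counts E_i = n·p_i: 141×0.127 = 17.907, 141×0.263 = 37.083, 141×0.270 = 38.07, 141×0.186 = 26.226, 141×0.096 = 13.536, 141×0.058 = 8.178.
cat         O        E   (O−E)²/E
0          17   17.907     0.0459
1          34   37.083     0.2563
2          23    38.07     5.9655
3          59   26.226    40.9569
4           7   13.536     3.1560
5+          1    8.178     6.3003
Sum = 56.681
df = 4. Since 56.681 > 13.277, we reject H₀.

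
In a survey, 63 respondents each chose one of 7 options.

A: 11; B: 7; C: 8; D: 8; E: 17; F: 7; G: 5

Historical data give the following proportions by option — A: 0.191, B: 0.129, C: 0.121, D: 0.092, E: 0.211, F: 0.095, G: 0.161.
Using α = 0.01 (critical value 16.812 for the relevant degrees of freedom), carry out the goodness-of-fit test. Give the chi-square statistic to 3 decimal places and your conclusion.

4.915; do not reject

Expected counts E_i = n·p_i: 63×0.191 = 12.033, 63×0.129 = 8.127, 63×0.121 = 7.623, 63×0.092 = 5.796, 63×0.211 = 13.293, 63×0.095 = 5.985, 63×0.161 = 10.143.
cat         O        E   (O−E)²/E
A          11   12.033     0.0887
B           7    8.127     0.1563
C           8    7.623     0.0186
D           8    5.796     0.8381
E          17   13.293     1.0338
F           7    5.985     0.1721
G           5   10.143     2.6078
Sum = 4.915
df = 6. Since 4.915 < 16.812, we do not reject H₀.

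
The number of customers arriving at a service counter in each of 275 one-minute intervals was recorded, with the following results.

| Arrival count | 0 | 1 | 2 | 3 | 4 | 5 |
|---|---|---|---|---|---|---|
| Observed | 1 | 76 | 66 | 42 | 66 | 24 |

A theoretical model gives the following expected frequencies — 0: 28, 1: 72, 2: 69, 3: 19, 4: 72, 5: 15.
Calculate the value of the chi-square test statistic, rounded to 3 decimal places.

0: (1 − 28)²/28 = 729/28 = 26.0357
1: (76 − 72)²/72 = 16/72 = 0.2222
2: (66 − 69)²/69 = 9/69 = 0.1304
3: (42 − 19)²/19 = 529/19 = 27.8421
4: (66 − 72)²/72 = 36/72 = 0.5000
5: (24 − 15)²/15 = 81/15 = 5.4000
Sum = 60.130

60.130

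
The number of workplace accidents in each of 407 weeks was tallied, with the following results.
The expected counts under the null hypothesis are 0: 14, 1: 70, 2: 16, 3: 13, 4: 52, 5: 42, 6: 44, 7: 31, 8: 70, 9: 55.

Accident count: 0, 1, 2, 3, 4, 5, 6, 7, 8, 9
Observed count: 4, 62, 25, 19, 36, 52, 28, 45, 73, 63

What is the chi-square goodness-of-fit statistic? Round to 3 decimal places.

0: (4 − 14)²/14 = 100/14 = 7.1429
1: (62 − 70)²/70 = 64/70 = 0.9143
2: (25 − 16)²/16 = 81/16 = 5.0625
3: (19 − 13)²/13 = 36/13 = 2.7692
4: (36 − 52)²/52 = 256/52 = 4.9231
5: (52 − 42)²/42 = 100/42 = 2.3810
6: (28 − 44)²/44 = 256/44 = 5.8182
7: (45 − 31)²/31 = 196/31 = 6.3226
8: (73 − 70)²/70 = 9/70 = 0.1286
9: (63 − 55)²/55 = 64/55 = 1.1636
Sum = 36.626

36.626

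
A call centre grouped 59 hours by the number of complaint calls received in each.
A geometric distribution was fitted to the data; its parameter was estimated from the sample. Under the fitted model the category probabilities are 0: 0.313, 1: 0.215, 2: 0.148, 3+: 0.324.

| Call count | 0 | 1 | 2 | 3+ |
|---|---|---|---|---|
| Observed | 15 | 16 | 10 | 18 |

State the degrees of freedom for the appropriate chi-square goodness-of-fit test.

There are k = 4 categories and 1 parameter estimated from the data, so df = 4 − 1 − 1 = 2.

2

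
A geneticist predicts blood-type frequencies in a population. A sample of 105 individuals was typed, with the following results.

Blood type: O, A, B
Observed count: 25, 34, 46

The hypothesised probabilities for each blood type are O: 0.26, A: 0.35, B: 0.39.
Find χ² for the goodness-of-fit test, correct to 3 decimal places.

1.022

Expected counts E_i = n·p_i: 105×0.26 = 27.3, 105×0.35 = 36.75, 105×0.39 = 40.95.
cat         O        E   (O−E)²/E
O          25     27.3     0.1938
A          34    36.75     0.2058
B          46    40.95     0.6228
Sum = 1.022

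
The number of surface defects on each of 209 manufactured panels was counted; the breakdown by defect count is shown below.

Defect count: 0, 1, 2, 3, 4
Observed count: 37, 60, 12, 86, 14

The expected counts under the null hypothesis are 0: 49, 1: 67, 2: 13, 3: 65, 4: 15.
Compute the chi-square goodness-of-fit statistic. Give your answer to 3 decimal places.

10.598

χ² = (37−49)²/49 + (60−67)²/67 + (12−13)²/13 + (86−65)²/65 + (14−15)²/15
   = 2.9388 + 0.7313 + 0.0769 + 6.7846 + 0.0667
Sum = 10.598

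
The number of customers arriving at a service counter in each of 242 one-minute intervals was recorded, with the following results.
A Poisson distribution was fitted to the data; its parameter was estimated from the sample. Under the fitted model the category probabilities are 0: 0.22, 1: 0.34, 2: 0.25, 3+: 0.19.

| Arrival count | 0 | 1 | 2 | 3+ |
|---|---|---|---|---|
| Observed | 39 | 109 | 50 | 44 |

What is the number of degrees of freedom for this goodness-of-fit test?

There are k = 4 categories and 1 parameter estimated from the data, so df = 4 − 1 − 1 = 2.

2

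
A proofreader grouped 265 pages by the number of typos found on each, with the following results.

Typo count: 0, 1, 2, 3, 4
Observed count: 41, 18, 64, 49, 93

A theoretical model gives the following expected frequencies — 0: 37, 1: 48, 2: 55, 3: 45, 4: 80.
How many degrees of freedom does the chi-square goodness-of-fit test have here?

There are k = 5 categories and no parameters were estimated from the data, so df = 5 − 1 = 4.

4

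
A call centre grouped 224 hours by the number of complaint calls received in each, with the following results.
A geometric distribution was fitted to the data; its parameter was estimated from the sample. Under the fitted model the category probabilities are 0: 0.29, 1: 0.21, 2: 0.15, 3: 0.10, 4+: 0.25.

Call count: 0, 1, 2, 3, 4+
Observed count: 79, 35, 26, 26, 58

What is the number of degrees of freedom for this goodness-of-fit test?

3

There are k = 5 categories and 1 parameter estimated from the data, so df = 5 − 1 − 1 = 3.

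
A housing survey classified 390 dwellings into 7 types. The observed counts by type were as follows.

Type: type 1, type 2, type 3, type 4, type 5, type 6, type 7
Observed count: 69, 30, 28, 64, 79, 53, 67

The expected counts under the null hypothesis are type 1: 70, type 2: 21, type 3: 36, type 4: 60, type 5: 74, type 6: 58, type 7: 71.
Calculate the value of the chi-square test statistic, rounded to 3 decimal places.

6.910

cat         O        E   (O−E)²/E
type 1     69       70     0.0143
type 2     30       21     3.8571
type 3     28       36     1.7778
type 4     64       60     0.2667
type 5     79       74     0.3378
type 6     53       58     0.4310
type 7     67       71     0.2254
Sum = 6.910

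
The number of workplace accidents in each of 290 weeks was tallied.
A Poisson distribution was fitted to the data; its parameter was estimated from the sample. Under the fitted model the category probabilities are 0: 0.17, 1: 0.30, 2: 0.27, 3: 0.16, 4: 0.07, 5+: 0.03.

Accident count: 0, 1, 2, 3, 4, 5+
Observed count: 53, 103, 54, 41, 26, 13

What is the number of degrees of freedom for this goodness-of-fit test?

There are k = 6 categories and 1 parameter estimated from the data, so df = 6 − 1 − 1 = 4.

4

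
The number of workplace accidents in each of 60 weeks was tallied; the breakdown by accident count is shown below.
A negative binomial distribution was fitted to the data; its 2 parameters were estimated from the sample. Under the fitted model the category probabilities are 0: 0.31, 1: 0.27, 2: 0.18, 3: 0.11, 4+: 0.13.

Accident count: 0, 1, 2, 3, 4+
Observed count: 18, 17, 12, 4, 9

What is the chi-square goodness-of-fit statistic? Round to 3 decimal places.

Expected counts E_i = n·p_i: 60×0.31 = 18.6, 60×0.27 = 16.2, 60×0.18 = 10.8, 60×0.11 = 6.6, 60×0.13 = 7.8.
cat         O        E   (O−E)²/E
0          18     18.6     0.0194
1          17     16.2     0.0395
2          12     10.8     0.1333
3           4      6.6     1.0242
4+          9      7.8     0.1846
Sum = 1.401

1.401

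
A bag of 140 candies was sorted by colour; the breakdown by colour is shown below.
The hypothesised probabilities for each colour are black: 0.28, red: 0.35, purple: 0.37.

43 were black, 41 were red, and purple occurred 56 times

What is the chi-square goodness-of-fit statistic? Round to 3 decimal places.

Expected counts E_i = n·p_i: 140×0.28 = 39.2, 140×0.35 = 49, 140×0.37 = 51.8.
χ² = (43−39.2)²/39.2 + (41−49)²/49 + (56−51.8)²/51.8
   = 0.3684 + 1.3061 + 0.3405
Sum = 2.015

2.015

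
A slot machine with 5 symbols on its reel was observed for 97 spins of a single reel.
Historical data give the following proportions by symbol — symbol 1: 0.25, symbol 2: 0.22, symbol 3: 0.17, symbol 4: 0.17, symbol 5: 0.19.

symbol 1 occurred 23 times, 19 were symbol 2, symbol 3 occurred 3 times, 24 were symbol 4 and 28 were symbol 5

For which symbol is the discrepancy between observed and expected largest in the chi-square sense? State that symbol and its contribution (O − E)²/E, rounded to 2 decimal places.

symbol 3, 11.04

Expected counts E_i = n·p_i: 97×0.25 = 24.25, 97×0.22 = 21.34, 97×0.17 = 16.49, 97×0.17 = 16.49, 97×0.19 = 18.43.
cat           O        E   (O−E)²/E
symbol 1     23    24.25      0.064
symbol 2     19    21.34      0.257
symbol 3      3    16.49     11.036
symbol 4     24    16.49      3.420
symbol 5     28    18.43      4.969
The largest term is for symbol 3: 11.04.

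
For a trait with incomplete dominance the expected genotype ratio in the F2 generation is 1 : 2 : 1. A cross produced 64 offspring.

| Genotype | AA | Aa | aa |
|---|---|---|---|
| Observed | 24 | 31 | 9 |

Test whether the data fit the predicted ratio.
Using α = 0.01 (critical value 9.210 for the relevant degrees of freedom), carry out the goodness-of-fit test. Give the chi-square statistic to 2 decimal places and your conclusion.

7.09; do not reject

Ratio total = 4. Expected counts: 64×1/4 = 16, 64×2/4 = 32, 64×1/4 = 16.
cat         O        E   (O−E)²/E
AA         24       16      4.000
Aa         31       32      0.031
aa          9       16      3.063
Sum = 7.09
df = 2. Since 7.09 < 9.210, we do not reject H₀.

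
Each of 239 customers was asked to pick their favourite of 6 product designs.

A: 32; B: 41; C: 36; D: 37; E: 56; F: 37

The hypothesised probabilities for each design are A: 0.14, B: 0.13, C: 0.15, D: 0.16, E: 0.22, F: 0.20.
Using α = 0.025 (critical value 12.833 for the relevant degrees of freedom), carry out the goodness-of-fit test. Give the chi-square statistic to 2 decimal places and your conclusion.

Expected counts E_i = n·p_i: 239×0.14 = 33.46, 239×0.13 = 31.07, 239×0.15 = 35.85, 239×0.16 = 38.24, 239×0.22 = 52.58, 239×0.20 = 47.8.
χ² = (32−33.46)²/33.46 + (41−31.07)²/31.07 + (36−35.85)²/35.85 + (37−38.24)²/38.24 + (56−52.58)²/52.58 + (37−47.8)²/47.8
   = 0.064 + 3.174 + 0.001 + 0.040 + 0.222 + 2.440
Sum = 5.94
df = 5. Since 5.94 < 12.833, we do not reject H₀.

5.94; do not reject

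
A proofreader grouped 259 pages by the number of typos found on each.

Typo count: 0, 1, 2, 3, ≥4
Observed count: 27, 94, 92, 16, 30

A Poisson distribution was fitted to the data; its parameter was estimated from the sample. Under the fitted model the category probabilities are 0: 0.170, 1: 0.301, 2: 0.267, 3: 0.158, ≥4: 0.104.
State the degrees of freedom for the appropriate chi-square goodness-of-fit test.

3

There are k = 5 categories and 1 parameter estimated from the data, so df = 5 − 1 − 1 = 3.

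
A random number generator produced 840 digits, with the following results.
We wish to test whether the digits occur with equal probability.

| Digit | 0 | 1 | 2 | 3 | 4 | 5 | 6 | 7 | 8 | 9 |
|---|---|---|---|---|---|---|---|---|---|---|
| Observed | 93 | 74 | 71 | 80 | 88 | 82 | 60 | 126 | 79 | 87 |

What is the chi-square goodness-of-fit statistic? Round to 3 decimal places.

Under H₀ each category has probability 1/10, so each expected count is 840/10 = 84.
0: (93 − 84)²/84 = 81/84 = 0.9643
1: (74 − 84)²/84 = 100/84 = 1.1905
2: (71 − 84)²/84 = 169/84 = 2.0119
3: (80 − 84)²/84 = 16/84 = 0.1905
4: (88 − 84)²/84 = 16/84 = 0.1905
5: (82 − 84)²/84 = 4/84 = 0.0476
6: (60 − 84)²/84 = 576/84 = 6.8571
7: (126 − 84)²/84 = 1764/84 = 21.0000
8: (79 − 84)²/84 = 25/84 = 0.2976
9: (87 − 84)²/84 = 9/84 = 0.1071
Sum = 32.857

32.857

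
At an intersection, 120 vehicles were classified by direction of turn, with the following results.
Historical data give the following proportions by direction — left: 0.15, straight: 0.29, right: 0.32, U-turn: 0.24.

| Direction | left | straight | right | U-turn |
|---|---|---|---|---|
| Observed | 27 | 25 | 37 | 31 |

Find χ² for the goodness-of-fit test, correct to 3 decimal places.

7.479

Expected counts E_i = n·p_i: 120×0.15 = 18, 120×0.29 = 34.8, 120×0.32 = 38.4, 120×0.24 = 28.8.
left: (27 − 18)²/18 = 81/18 = 4.5000
straight: (25 − 34.8)²/34.8 = 96.04/34.8 = 2.7598
right: (37 − 38.4)²/38.4 = 1.96/38.4 = 0.0510
U-turn: (31 − 28.8)²/28.8 = 4.84/28.8 = 0.1681
Sum = 7.479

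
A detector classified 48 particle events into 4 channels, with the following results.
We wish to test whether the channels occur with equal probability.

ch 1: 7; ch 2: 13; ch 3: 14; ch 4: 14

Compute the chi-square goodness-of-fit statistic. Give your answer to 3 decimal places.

Expected count for each of the 4 categories: 48/4 = 12.
cat         O        E   (O−E)²/E
ch 1        7       12     2.0833
ch 2       13       12     0.0833
ch 3       14       12     0.3333
ch 4       14       12     0.3333
Sum = 2.833

2.833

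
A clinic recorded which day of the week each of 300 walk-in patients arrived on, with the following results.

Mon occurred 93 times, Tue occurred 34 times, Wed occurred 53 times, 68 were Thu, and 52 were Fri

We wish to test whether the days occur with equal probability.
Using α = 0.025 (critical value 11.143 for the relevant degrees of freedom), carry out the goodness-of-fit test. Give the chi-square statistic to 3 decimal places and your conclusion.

Under H₀ each category has probability 1/5, so each expected count is 300/5 = 60.
Mon: (93 − 60)²/60 = 1089/60 = 18.1500
Tue: (34 − 60)²/60 = 676/60 = 11.2667
Wed: (53 − 60)²/60 = 49/60 = 0.8167
Thu: (68 − 60)²/60 = 64/60 = 1.0667
Fri: (52 − 60)²/60 = 64/60 = 1.0667
Sum = 32.367
df = 4. Since 32.367 > 11.143, we reject H₀.

32.367; reject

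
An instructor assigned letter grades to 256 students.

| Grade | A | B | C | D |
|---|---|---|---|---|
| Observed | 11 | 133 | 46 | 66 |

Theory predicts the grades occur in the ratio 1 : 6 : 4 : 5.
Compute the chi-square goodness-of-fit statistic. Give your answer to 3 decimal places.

23.335

Ratio total = 16. Expected counts: 256×1/16 = 16, 256×6/16 = 96, 256×4/16 = 64, 256×5/16 = 80.
cat         O        E   (O−E)²/E
A          11       16     1.5625
B         133       96    14.2604
C          46       64     5.0625
D          66       80     2.4500
Sum = 23.335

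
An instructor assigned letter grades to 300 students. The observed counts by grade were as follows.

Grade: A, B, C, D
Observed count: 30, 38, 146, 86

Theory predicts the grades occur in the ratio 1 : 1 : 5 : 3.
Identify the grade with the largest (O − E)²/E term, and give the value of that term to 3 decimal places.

B, 2.133

Ratio total = 10. Expected counts: 300×1/10 = 30, 300×1/10 = 30, 300×5/10 = 150, 300×3/10 = 90.
cat         O        E   (O−E)²/E
A          30       30     0.0000
B          38       30     2.1333
C         146      150     0.1067
D          86       90     0.1778
The largest term is for B: 2.133.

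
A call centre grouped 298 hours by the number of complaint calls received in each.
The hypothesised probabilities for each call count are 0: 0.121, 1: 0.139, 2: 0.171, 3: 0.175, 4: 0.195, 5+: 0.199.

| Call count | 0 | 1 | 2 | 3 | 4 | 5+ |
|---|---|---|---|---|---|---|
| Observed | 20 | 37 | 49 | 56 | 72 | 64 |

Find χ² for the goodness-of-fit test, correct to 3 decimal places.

11.675

Expected counts E_i = n·p_i: 298×0.121 = 36.058, 298×0.139 = 41.422, 298×0.171 = 50.958, 298×0.175 = 52.15, 298×0.195 = 58.11, 298×0.199 = 59.302.
χ² = (20−36.058)²/36.058 + (37−41.422)²/41.422 + (49−50.958)²/50.958 + (56−52.15)²/52.15 + (72−58.11)²/58.11 + (64−59.302)²/59.302
   = 7.1512 + 0.4721 + 0.0752 + 0.2842 + 3.3201 + 0.3722
Sum = 11.675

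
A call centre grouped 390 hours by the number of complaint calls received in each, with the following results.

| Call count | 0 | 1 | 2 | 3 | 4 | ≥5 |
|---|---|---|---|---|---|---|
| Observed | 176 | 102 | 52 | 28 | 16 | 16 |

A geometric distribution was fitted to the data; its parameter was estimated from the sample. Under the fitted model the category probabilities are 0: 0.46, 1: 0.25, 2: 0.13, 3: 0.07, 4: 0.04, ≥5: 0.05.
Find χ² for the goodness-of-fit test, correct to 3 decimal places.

0.962

Expected counts E_i = n·p_i: 390×0.46 = 179.4, 390×0.25 = 97.5, 390×0.13 = 50.7, 390×0.07 = 27.3, 390×0.04 = 15.6, 390×0.05 = 19.5.
χ² = (176−179.4)²/179.4 + (102−97.5)²/97.5 + (52−50.7)²/50.7 + (28−27.3)²/27.3 + (16−15.6)²/15.6 + (16−19.5)²/19.5
   = 0.0644 + 0.2077 + 0.0333 + 0.0179 + 0.0103 + 0.6282
Sum = 0.962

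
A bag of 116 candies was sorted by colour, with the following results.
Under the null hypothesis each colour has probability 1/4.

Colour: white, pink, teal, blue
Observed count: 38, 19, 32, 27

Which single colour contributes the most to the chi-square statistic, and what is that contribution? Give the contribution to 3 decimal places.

Under H₀ each category has probability 1/4, so each expected count is 116/4 = 29.
white: (38 − 29)²/29 = 81/29 = 2.7931
pink: (19 − 29)²/29 = 100/29 = 3.4483
teal: (32 − 29)²/29 = 9/29 = 0.3103
blue: (27 − 29)²/29 = 4/29 = 0.1379
The largest term is for pink: 3.448.

pink, 3.448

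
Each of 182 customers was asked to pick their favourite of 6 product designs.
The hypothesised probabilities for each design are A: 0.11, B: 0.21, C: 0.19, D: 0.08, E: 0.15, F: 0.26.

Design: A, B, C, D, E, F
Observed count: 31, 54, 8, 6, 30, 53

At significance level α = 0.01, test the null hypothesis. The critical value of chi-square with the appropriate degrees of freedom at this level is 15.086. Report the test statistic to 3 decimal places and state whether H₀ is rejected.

Expected counts E_i = n·p_i: 182×0.11 = 20.02, 182×0.21 = 38.22, 182×0.19 = 34.58, 182×0.08 = 14.56, 182×0.15 = 27.3, 182×0.26 = 47.32.
cat         O        E   (O−E)²/E
A          31    20.02     6.0220
B          54    38.22     6.5151
C           8    34.58    20.4308
D           6    14.56     5.0325
E          30     27.3     0.2670
F          53    47.32     0.6818
Sum = 38.949
df = 5. Since 38.949 > 15.086, we reject H₀.

38.949; reject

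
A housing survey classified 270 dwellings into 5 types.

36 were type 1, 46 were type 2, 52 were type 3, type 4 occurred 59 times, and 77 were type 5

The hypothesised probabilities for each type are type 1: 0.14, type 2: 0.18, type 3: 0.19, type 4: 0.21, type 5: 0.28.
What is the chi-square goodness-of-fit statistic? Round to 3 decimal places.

Expected counts E_i = n·p_i: 270×0.14 = 37.8, 270×0.18 = 48.6, 270×0.19 = 51.3, 270×0.21 = 56.7, 270×0.28 = 75.6.
cat         O        E   (O−E)²/E
type 1     36     37.8     0.0857
type 2     46     48.6     0.1391
type 3     52     51.3     0.0096
type 4     59     56.7     0.0933
type 5     77     75.6     0.0259
Sum = 0.354

0.354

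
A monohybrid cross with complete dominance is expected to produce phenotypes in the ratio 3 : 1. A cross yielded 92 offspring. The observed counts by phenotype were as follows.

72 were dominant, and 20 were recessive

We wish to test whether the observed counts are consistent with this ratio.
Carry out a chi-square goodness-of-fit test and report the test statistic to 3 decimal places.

0.522

Ratio total = 4. Expected counts: 92×3/4 = 69, 92×1/4 = 23.
dominant: (72 − 69)²/69 = 9/69 = 0.1304
recessive: (20 − 23)²/23 = 9/23 = 0.3913
Sum = 0.522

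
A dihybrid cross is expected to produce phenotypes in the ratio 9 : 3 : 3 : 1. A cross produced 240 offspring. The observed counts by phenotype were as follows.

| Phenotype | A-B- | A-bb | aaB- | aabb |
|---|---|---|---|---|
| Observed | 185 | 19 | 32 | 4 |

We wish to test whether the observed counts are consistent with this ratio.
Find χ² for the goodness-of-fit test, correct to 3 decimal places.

Ratio total = 16. Expected counts: 240×9/16 = 135, 240×3/16 = 45, 240×3/16 = 45, 240×1/16 = 15.
cat         O        E   (O−E)²/E
A-B-      185      135    18.5185
A-bb       19       45    15.0222
aaB-       32       45     3.7556
aabb        4       15     8.0667
Sum = 45.363

45.363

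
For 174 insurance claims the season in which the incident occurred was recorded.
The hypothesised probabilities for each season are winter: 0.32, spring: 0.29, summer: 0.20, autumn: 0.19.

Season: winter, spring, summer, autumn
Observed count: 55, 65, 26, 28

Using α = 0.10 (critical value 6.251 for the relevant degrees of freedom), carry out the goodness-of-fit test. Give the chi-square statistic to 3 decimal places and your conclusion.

7.198; reject

Expected counts E_i = n·p_i: 174×0.32 = 55.68, 174×0.29 = 50.46, 174×0.20 = 34.8, 174×0.19 = 33.06.
cat         O        E   (O−E)²/E
winter     55    55.68     0.0083
spring     65    50.46     4.1897
summer     26     34.8     2.2253
autumn     28    33.06     0.7745
Sum = 7.198
df = 3. Since 7.198 > 6.251, we reject H₀.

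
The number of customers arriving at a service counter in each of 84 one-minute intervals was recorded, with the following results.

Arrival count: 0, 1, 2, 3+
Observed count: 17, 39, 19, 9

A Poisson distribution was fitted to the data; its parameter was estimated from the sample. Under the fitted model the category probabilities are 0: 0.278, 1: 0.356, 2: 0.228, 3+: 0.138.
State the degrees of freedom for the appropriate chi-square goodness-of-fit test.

There are k = 4 categories and 1 parameter estimated from the data, so df = 4 − 1 − 1 = 2.

2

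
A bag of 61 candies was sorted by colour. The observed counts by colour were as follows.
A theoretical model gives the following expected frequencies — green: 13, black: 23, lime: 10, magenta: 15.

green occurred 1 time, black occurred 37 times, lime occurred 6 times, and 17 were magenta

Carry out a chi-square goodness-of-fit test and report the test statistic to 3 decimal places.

21.465

χ² = (1−13)²/13 + (37−23)²/23 + (6−10)²/10 + (17−15)²/15
   = 11.0769 + 8.5217 + 1.6000 + 0.2667
Sum = 21.465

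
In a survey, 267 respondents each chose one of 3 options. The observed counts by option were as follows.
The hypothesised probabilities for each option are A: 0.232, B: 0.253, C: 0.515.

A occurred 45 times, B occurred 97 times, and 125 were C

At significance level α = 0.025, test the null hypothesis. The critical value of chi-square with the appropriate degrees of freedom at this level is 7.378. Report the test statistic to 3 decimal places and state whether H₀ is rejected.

Expected counts E_i = n·p_i: 267×0.232 = 61.944, 267×0.253 = 67.551, 267×0.515 = 137.505.
A: (45 − 61.944)²/61.944 = 287.099136/61.944 = 4.6348
B: (97 − 67.551)²/67.551 = 867.243601/67.551 = 12.8384
C: (125 − 137.505)²/137.505 = 156.375025/137.505 = 1.1372
Sum = 18.610
df = 2. Since 18.610 > 7.378, we reject H₀.

18.610; reject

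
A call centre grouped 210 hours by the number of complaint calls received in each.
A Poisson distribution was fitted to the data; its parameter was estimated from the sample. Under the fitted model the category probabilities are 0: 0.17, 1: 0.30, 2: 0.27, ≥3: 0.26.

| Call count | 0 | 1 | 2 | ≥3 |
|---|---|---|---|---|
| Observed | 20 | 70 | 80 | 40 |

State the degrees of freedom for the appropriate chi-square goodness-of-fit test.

2

There are k = 4 categories and 1 parameter estimated from the data, so df = 4 − 1 − 1 = 2.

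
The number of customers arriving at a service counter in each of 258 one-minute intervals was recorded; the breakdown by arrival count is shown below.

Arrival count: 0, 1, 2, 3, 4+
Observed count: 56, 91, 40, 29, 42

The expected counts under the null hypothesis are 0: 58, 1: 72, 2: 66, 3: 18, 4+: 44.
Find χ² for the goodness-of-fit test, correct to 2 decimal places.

0: (56 − 58)²/58 = 4/58 = 0.069
1: (91 − 72)²/72 = 361/72 = 5.014
2: (40 − 66)²/66 = 676/66 = 10.242
3: (29 − 18)²/18 = 121/18 = 6.722
4+: (42 − 44)²/44 = 4/44 = 0.091
Sum = 22.14

22.14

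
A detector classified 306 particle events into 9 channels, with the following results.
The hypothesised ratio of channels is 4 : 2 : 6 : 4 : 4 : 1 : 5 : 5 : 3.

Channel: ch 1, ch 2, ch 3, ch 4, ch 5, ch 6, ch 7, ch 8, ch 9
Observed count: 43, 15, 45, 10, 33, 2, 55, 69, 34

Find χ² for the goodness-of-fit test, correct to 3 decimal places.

Ratio total = 34. Expected counts: 306×4/34 = 36, 306×2/34 = 18, 306×6/34 = 54, 306×4/34 = 36, 306×4/34 = 36, 306×1/34 = 9, 306×5/34 = 45, 306×5/34 = 45, 306×3/34 = 27.
ch 1: (43 − 36)²/36 = 49/36 = 1.3611
ch 2: (15 − 18)²/18 = 9/18 = 0.5000
ch 3: (45 − 54)²/54 = 81/54 = 1.5000
ch 4: (10 − 36)²/36 = 676/36 = 18.7778
ch 5: (33 − 36)²/36 = 9/36 = 0.2500
ch 6: (2 − 9)²/9 = 49/9 = 5.4444
ch 7: (55 − 45)²/45 = 100/45 = 2.2222
ch 8: (69 − 45)²/45 = 576/45 = 12.8000
ch 9: (34 − 27)²/27 = 49/27 = 1.8148
Sum = 44.670

44.670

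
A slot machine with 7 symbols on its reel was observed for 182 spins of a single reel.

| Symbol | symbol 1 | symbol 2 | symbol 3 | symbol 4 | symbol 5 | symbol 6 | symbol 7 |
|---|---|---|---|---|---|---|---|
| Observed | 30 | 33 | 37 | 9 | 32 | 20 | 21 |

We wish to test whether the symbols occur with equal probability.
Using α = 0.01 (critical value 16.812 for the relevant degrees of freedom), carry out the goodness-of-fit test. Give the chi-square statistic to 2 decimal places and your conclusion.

Expected count for each of the 7 categories: 182/7 = 26.
χ² = (30−26)²/26 + (33−26)²/26 + (37−26)²/26 + (9−26)²/26 + (32−26)²/26 + (20−26)²/26 + (21−26)²/26
   = 0.615 + 1.885 + 4.654 + 11.115 + 1.385 + 1.385 + 0.962
Sum = 22.00
df = 6. Since 22.00 > 16.812, we reject H₀.

22.00; reject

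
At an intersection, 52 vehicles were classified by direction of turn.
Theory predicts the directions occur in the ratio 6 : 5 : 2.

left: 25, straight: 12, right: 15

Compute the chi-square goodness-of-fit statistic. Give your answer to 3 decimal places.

9.367

Ratio total = 13. Expected counts: 52×6/13 = 24, 52×5/13 = 20, 52×2/13 = 8.
χ² = (25−24)²/24 + (12−20)²/20 + (15−8)²/8
   = 0.0417 + 3.2000 + 6.1250
Sum = 9.367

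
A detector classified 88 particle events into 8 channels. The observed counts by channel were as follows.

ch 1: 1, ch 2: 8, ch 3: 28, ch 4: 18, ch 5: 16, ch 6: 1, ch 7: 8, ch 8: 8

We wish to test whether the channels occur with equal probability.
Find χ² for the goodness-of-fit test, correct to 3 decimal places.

53.636

Under H₀ each category has probability 1/8, so each expected count is 88/8 = 11.
χ² = (1−11)²/11 + (8−11)²/11 + (28−11)²/11 + (18−11)²/11 + (16−11)²/11 + (1−11)²/11 + (8−11)²/11 + (8−11)²/11
   = 9.0909 + 0.8182 + 26.2727 + 4.4545 + 2.2727 + 9.0909 + 0.8182 + 0.8182
Sum = 53.636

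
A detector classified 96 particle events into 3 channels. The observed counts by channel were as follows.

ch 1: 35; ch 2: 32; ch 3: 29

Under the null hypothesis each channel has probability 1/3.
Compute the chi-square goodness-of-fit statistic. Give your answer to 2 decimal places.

0.56

Under H₀ each category has probability 1/3, so each expected count is 96/3 = 32.
χ² = (35−32)²/32 + (32−32)²/32 + (29−32)²/32
   = 0.281 + 0.000 + 0.281
Sum = 0.56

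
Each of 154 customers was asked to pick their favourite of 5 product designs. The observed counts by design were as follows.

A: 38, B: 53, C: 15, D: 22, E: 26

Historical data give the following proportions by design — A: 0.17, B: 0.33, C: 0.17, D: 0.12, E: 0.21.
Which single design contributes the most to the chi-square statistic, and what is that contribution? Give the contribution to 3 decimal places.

Expected counts E_i = n·p_i: 154×0.17 = 26.18, 154×0.33 = 50.82, 154×0.17 = 26.18, 154×0.12 = 18.48, 154×0.21 = 32.34.
A: (38 − 26.18)²/26.18 = 139.7124/26.18 = 5.3366
B: (53 − 50.82)²/50.82 = 4.7524/50.82 = 0.0935
C: (15 − 26.18)²/26.18 = 124.9924/26.18 = 4.7743
D: (22 − 18.48)²/18.48 = 12.3904/18.48 = 0.6705
E: (26 − 32.34)²/32.34 = 40.1956/32.34 = 1.2429
The largest term is for A: 5.337.

A, 5.337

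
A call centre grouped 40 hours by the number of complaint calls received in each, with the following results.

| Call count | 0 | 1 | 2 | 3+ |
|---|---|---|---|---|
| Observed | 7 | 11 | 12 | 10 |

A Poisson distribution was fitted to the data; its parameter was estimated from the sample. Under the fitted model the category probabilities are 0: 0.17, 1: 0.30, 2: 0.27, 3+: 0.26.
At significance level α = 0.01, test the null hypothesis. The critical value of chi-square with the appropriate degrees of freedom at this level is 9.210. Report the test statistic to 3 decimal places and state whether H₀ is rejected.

0.238; do not reject

Expected counts E_i = n·p_i: 40×0.17 = 6.8, 40×0.30 = 12, 40×0.27 = 10.8, 40×0.26 = 10.4.
0: (7 − 6.8)²/6.8 = 0.04/6.8 = 0.0059
1: (11 − 12)²/12 = 1/12 = 0.0833
2: (12 − 10.8)²/10.8 = 1.44/10.8 = 0.1333
3+: (10 − 10.4)²/10.4 = 0.16/10.4 = 0.0154
Sum = 0.238
df = 2. Since 0.238 < 9.210, we do not reject H₀.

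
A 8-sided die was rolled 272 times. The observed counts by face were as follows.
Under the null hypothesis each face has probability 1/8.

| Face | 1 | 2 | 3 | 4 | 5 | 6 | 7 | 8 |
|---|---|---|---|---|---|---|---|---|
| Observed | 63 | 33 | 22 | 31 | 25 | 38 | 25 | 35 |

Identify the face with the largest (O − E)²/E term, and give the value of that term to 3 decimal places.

Under H₀ each category has probability 1/8, so each expected count is 272/8 = 34.
1: (63 − 34)²/34 = 841/34 = 24.7353
2: (33 − 34)²/34 = 1/34 = 0.0294
3: (22 − 34)²/34 = 144/34 = 4.2353
4: (31 − 34)²/34 = 9/34 = 0.2647
5: (25 − 34)²/34 = 81/34 = 2.3824
6: (38 − 34)²/34 = 16/34 = 0.4706
7: (25 − 34)²/34 = 81/34 = 2.3824
8: (35 − 34)²/34 = 1/34 = 0.0294
The largest term is for 1: 24.735.

1, 24.735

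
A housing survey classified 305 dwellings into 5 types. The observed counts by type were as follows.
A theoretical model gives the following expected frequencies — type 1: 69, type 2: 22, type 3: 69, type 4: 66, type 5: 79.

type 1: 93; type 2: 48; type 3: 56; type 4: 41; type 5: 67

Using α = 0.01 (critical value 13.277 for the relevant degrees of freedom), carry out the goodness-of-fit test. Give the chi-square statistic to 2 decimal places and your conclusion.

52.82; reject

type 1: (93 − 69)²/69 = 576/69 = 8.348
type 2: (48 − 22)²/22 = 676/22 = 30.727
type 3: (56 − 69)²/69 = 169/69 = 2.449
type 4: (41 − 66)²/66 = 625/66 = 9.470
type 5: (67 − 79)²/79 = 144/79 = 1.823
Sum = 52.82
df = 4. Since 52.82 > 13.277, we reject H₀.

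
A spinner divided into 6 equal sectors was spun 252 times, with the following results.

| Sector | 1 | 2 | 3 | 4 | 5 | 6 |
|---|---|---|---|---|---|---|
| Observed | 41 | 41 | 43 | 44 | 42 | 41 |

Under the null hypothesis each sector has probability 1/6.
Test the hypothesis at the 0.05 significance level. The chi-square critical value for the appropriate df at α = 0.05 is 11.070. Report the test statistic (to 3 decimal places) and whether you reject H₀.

Expected count for each of the 6 categories: 252/6 = 42.
1: (41 − 42)²/42 = 1/42 = 0.0238
2: (41 − 42)²/42 = 1/42 = 0.0238
3: (43 − 42)²/42 = 1/42 = 0.0238
4: (44 − 42)²/42 = 4/42 = 0.0952
5: (42 − 42)²/42 = 0/42 = 0.0000
6: (41 − 42)²/42 = 1/42 = 0.0238
Sum = 0.190
df = 5. Since 0.190 < 11.070, we do not reject H₀.

0.190; do not reject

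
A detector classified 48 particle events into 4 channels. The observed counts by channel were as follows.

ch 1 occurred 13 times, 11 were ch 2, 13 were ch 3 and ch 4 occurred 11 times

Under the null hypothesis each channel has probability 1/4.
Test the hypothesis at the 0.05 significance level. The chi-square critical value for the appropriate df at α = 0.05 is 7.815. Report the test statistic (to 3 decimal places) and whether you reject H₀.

0.333; do not reject

Expected count for each of the 4 categories: 48/4 = 12.
ch 1: (13 − 12)²/12 = 1/12 = 0.0833
ch 2: (11 − 12)²/12 = 1/12 = 0.0833
ch 3: (13 − 12)²/12 = 1/12 = 0.0833
ch 4: (11 − 12)²/12 = 1/12 = 0.0833
Sum = 0.333
df = 3. Since 0.333 < 7.815, we do not reject H₀.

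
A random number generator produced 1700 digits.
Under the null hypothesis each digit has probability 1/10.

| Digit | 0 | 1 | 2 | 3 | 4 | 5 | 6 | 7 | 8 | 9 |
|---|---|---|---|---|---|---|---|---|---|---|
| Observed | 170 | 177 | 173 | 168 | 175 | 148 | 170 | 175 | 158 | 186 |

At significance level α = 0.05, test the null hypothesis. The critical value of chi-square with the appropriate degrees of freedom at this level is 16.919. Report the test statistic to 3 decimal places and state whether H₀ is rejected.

Expected count for each of the 10 categories: 1700/10 = 170.
χ² = (170−170)²/170 + (177−170)²/170 + (173−170)²/170 + (168−170)²/170 + (175−170)²/170 + (148−170)²/170 + (170−170)²/170 + (175−170)²/170 + (158−170)²/170 + (186−170)²/170
   = 0.0000 + 0.2882 + 0.0529 + 0.0235 + 0.1471 + 2.8471 + 0.0000 + 0.1471 + 0.8471 + 1.5059
Sum = 5.859
df = 9. Since 5.859 < 16.919, we do not reject H₀.

5.859; do not reject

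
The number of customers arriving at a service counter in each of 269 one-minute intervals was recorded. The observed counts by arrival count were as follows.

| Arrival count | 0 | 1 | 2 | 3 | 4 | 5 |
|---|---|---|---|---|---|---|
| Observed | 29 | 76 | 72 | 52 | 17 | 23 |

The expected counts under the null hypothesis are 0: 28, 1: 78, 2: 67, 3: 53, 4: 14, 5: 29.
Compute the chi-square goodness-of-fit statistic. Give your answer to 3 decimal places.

2.363

0: (29 − 28)²/28 = 1/28 = 0.0357
1: (76 − 78)²/78 = 4/78 = 0.0513
2: (72 − 67)²/67 = 25/67 = 0.3731
3: (52 − 53)²/53 = 1/53 = 0.0189
4: (17 − 14)²/14 = 9/14 = 0.6429
5: (23 − 29)²/29 = 36/29 = 1.2414
Sum = 2.363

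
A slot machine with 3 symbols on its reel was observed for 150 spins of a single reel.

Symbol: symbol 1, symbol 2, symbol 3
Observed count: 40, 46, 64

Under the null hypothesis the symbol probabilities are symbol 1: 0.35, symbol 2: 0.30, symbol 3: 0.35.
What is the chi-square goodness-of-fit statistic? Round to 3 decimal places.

Expected counts E_i = n·p_i: 150×0.35 = 52.5, 150×0.30 = 45, 150×0.35 = 52.5.
symbol 1: (40 − 52.5)²/52.5 = 156.25/52.5 = 2.9762
symbol 2: (46 − 45)²/45 = 1/45 = 0.0222
symbol 3: (64 − 52.5)²/52.5 = 132.25/52.5 = 2.5190
Sum = 5.517

5.517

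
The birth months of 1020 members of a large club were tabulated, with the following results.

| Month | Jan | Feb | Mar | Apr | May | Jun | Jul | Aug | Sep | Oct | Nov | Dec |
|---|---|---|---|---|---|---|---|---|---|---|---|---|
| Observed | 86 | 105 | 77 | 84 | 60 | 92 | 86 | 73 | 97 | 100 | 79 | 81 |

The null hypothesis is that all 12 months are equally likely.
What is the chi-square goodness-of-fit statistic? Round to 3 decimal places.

20.071

Expected count for each of the 12 categories: 1020/12 = 85.
χ² = (86−85)²/85 + (105−85)²/85 + (77−85)²/85 + (84−85)²/85 + (60−85)²/85 + (92−85)²/85 + (86−85)²/85 + (73−85)²/85 + (97−85)²/85 + (100−85)²/85 + (79−85)²/85 + (81−85)²/85
   = 0.0118 + 4.7059 + 0.7529 + 0.0118 + 7.3529 + 0.5765 + 0.0118 + 1.6941 + 1.6941 + 2.6471 + 0.4235 + 0.1882
Sum = 20.071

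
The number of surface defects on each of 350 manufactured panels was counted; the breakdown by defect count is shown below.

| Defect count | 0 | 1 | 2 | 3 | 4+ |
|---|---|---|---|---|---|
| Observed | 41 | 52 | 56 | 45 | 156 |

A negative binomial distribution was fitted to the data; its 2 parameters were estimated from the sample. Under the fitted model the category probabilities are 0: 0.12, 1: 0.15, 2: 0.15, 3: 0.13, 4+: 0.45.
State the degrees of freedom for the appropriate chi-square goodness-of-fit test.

2

There are k = 5 categories and 2 parameters estimated from the data, so df = 5 − 1 − 2 = 2.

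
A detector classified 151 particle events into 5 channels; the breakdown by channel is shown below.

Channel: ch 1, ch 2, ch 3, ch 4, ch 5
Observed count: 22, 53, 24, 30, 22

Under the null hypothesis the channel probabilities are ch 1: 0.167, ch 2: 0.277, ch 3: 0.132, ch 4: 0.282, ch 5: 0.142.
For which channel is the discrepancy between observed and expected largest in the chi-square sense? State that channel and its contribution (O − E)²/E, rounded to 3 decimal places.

ch 4, 3.718

Expected counts E_i = n·p_i: 151×0.167 = 25.217, 151×0.277 = 41.827, 151×0.132 = 19.932, 151×0.282 = 42.582, 151×0.142 = 21.442.
ch 1: (22 − 25.217)²/25.217 = 10.349089/25.217 = 0.4104
ch 2: (53 − 41.827)²/41.827 = 124.835929/41.827 = 2.9846
ch 3: (24 − 19.932)²/19.932 = 16.548624/19.932 = 0.8303
ch 4: (30 − 42.582)²/42.582 = 158.306724/42.582 = 3.7177
ch 5: (22 − 21.442)²/21.442 = 0.311364/21.442 = 0.0145
The largest term is for ch 4: 3.718.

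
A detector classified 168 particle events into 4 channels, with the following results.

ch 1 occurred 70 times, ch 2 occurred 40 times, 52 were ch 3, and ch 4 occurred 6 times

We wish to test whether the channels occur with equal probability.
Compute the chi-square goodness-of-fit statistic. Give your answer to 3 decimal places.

Expected count for each of the 4 categories: 168/4 = 42.
χ² = (70−42)²/42 + (40−42)²/42 + (52−42)²/42 + (6−42)²/42
   = 18.6667 + 0.0952 + 2.3810 + 30.8571
Sum = 52.000

52.000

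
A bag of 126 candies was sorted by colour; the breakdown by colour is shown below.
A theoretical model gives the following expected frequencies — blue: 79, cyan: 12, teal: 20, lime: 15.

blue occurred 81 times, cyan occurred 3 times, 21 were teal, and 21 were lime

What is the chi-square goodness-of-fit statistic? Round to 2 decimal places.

blue: (81 − 79)²/79 = 4/79 = 0.051
cyan: (3 − 12)²/12 = 81/12 = 6.750
teal: (21 − 20)²/20 = 1/20 = 0.050
lime: (21 − 15)²/15 = 36/15 = 2.400
Sum = 9.25

9.25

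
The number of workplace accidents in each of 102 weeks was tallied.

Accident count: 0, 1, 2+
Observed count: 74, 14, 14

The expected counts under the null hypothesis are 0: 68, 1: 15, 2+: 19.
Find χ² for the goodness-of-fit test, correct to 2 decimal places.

1.91

0: (74 − 68)²/68 = 36/68 = 0.529
1: (14 − 15)²/15 = 1/15 = 0.067
2+: (14 − 19)²/19 = 25/19 = 1.316
Sum = 1.91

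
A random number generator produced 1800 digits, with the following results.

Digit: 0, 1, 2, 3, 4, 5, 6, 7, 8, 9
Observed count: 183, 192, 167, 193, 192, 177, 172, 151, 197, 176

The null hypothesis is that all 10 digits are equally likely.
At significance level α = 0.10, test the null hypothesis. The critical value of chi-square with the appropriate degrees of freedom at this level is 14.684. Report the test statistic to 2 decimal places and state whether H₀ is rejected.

Expected count for each of the 10 categories: 1800/10 = 180.
0: (183 − 180)²/180 = 9/180 = 0.050
1: (192 − 180)²/180 = 144/180 = 0.800
2: (167 − 180)²/180 = 169/180 = 0.939
3: (193 − 180)²/180 = 169/180 = 0.939
4: (192 − 180)²/180 = 144/180 = 0.800
5: (177 − 180)²/180 = 9/180 = 0.050
6: (172 − 180)²/180 = 64/180 = 0.356
7: (151 − 180)²/180 = 841/180 = 4.672
8: (197 − 180)²/180 = 289/180 = 1.606
9: (176 − 180)²/180 = 16/180 = 0.089
Sum = 10.30
df = 9. Since 10.30 < 14.684, we do not reject H₀.

10.30; do not reject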